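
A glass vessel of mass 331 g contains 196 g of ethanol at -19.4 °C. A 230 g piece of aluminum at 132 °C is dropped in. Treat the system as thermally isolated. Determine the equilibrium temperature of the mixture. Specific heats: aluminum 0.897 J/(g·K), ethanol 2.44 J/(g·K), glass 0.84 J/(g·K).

Conservation of energy gives ΣQ = 0:
230×0.897×(T − 132) + 196×2.44×(T − (-19.4)) + 331×0.84×(T − (-19.4)) = 0
206.31(T − 132) + 478.24(T − (-19.4)) + 278.04(T − (-19.4)) = 0
(206.31 + 478.24 + 278.04) T = 206.31×132 + 478.24×(-19.4) + 278.04×(-19.4)
T = 12561/962.59 ≈ 13.05 °C

T_f ≈ 13.0 °C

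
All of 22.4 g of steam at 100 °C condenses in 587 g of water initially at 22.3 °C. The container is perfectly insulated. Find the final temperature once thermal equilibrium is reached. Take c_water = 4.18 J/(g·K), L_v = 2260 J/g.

Heat gained plus heat lost sum to zero:
condense steam: −22.4·2260 = −50624; condensed water 100 °C→T: 93.63(T − 100); original water: 2453.7(T − 22.3)
2547.3 T = 50624 + 9363.2 + 54717 = 114704
T ≈ 45.03 °C, under the boiling point, so the assumption holds.

T_f ≈ 45.0 °C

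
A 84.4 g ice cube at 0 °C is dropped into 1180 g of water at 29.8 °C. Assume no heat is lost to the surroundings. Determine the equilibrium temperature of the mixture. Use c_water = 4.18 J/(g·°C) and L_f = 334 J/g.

T_f ≈ 22.5 °C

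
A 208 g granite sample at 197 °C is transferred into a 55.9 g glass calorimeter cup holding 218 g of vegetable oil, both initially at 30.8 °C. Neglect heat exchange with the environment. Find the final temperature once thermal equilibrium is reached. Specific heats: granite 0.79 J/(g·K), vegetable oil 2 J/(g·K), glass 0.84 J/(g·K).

Energy conservation, ΣQ = 0:
208·0.79·(T − 197) + 218·2·(T − 30.8) + 55.9·0.84·(T − 30.8) = 0
(164.32 + 436 + 46.96) T = 164.32·197 + 436·30.8 + 46.96·30.8
T ≈ 72.99 °C

T_f ≈ 73.0 °C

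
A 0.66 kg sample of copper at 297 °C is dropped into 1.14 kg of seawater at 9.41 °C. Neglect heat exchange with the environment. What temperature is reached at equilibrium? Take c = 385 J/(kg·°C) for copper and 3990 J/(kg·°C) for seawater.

Energy conservation, ΣQ = 0:
0.66×385×(T − 297) + 1.14×3990×(T − 9.41) = 0
254.1(T − 297) + 4548.6(T − 9.41) = 0
(254.1 + 4548.6) T = 254.1×297 + 4548.6×9.41
T = 118270 / 4802.7 = 24.6 °C

T_f ≈ 24.6 °C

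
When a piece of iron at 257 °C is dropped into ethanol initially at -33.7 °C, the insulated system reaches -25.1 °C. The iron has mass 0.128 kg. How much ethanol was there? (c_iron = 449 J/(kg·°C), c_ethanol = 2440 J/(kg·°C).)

m ≈ 0.773 kg

Taking heat into each body as positive, Σ m c ΔT = 0:
0.128×449×(-25.1 − 257) + m×2440×(-25.1 − (-33.7)) = 0
20984 m = 16213
m = 16213/20984 ≈ 0.7726 kg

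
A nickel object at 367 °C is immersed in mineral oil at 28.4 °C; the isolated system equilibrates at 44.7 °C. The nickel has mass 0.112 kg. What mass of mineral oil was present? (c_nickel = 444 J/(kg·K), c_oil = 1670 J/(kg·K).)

m ≈ 0.589 kg

Let T be the final temperature. ΣQ_i = 0:
0.112·444·(44.7 − 367) + m·1670·(44.7 − 28.4) = 0
27221 m = 16027
m = 16027/27221 ≈ 0.5888 kg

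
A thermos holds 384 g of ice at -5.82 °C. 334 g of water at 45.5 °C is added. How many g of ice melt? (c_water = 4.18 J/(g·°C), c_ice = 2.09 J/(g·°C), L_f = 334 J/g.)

Water can give up m c ΔT = 334×4.18×45.5 = 63523 J before reaching 0 °C.
Warming the ice to 0 °C takes 384×2.09×5.82 = 4670.9 J, leaving 58853 J for melting.
Fully melting the ice requires m_ice L_f = 384×334 = 128256 J.
That's not enough to melt it all — equilibrium is at 0 °C with ice remaining.
m_melted×334 = 58853  ⇒  m_melted ≈ 176.2 g.

m_melted ≈ 176 g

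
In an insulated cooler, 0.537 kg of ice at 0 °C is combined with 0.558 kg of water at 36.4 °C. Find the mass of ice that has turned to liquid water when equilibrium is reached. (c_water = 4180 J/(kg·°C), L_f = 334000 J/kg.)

m_melted ≈ 0.254 kg

Water can give up m c ΔT = 0.558·4180·36.4 = 84901 J before reaching 0 °C.
To melt every bit of ice: 0.537·334000 = 179358 J.
84901 J < 179358 J, so only part of the ice melts and the system sits at 0 °C.
m_melted·334000 = 84901  ⇒  m_melted ≈ 0.2542 kg.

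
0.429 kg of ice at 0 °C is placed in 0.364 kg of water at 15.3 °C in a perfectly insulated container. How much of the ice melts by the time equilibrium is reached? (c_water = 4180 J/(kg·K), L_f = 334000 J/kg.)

Heat available from the water dropping to 0 °C: 0.364×4180×15.3 = 23279 J.
To melt every bit of ice: 0.429×334000 = 143286 J.
That's not enough to melt it all — equilibrium is at 0 °C with ice remaining.
Mass melted = 23279/334000 ≈ 0.0697 kg.

m_melted ≈ 0.0697 kg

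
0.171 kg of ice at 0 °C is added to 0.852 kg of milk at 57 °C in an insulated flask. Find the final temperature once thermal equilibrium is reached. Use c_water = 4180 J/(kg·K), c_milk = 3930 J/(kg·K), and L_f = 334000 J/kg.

Net heat exchanged in the isolated system is zero:
latent heat to melt: 0.171×334000 = 57114; meltwater 0→T: 0.171×4180×T = 714.78 T; milk: 3348.4(T − 57)
4063.1 T = 190857 − 57114 = 133743
T ≈ 32.92 °C — above 0 °C, consistent with complete melting.

T_f ≈ 32.9 °C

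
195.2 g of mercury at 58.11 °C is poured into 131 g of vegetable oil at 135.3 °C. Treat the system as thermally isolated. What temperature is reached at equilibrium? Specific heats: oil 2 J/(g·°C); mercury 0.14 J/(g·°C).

T_f ≈ 128.0 °C

With ΣQ=0 the equilibrium temperature is the m·c-weighted mean:
T_f = (262×135.3 + 27.33×58.11) / (262 + 27.33)
    = 37037 / 289.33 ≈ 128.01 °C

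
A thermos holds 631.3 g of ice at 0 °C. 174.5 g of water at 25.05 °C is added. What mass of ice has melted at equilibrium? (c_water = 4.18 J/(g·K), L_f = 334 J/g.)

Cooling the water to 0 °C releases 174.5·4.18·25.05 = 18272 J.
Melting all 631.3 g of ice would need 631.3·334 = 210854 J.
18272 J < 210854 J, so only part of the ice melts and the system sits at 0 °C.
m_melted·334 = 18272  ⇒  m_melted ≈ 54.71 g.

m_melted ≈ 54.7 g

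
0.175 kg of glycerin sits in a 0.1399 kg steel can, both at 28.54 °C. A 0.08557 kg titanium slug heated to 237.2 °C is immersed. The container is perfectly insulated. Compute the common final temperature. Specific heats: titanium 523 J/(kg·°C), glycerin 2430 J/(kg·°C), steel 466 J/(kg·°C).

Heat gained plus heat lost sum to zero:
0.08557·523·(T − 237.2) + 0.175·2430·(T − 28.54) + 0.1399·466·(T − 28.54) = 0
(44.75 + 425.25 + 65.19) T = 44.75·237.2 + 425.25·28.54 + 65.19·28.54
T = 24613/535.2 ≈ 45.99 °C

T_f ≈ 46.0 °C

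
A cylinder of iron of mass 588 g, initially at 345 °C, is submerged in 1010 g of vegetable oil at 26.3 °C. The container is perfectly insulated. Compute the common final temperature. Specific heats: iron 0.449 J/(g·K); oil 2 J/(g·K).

With ΣQ=0 the equilibrium temperature is the m·c-weighted mean:
T_f = (264.01·345 + 2020·26.3) / (264.01 + 2020)
    = 144210 / 2284 ≈ 63.14 °C

T_f ≈ 63.1 °C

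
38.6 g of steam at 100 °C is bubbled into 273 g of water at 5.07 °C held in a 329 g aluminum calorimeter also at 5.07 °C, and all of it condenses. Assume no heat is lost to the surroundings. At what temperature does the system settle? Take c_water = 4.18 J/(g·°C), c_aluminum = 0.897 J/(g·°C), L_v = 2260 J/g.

T_f ≈ 69.3 °C

Energy balance with sensible and latent terms:
steam→water at 100 °C releases m L_v = 38.6·2260 = 87236
  condensed water 100 °C→T: 161.35(T − 100)
  original water: 1141.1(T − 5.07)
  cup: 295.11(T − 5.07)
1597.6 T = 87236 + 16135 + 7281.8 = 110653
T ≈ 69.26 °C — below 100 °C, confirming all the steam condensed.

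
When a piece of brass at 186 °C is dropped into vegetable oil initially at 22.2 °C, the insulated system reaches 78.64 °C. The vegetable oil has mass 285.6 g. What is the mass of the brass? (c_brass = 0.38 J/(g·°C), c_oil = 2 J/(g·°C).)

Heat lost by the brass = heat gained by the oil:
m·0.38·(186 − 78.64) = 285.6·2·(78.64 − 22.2)
40.8 m = 32239  ⇒  m ≈ 790.2 g

m ≈ 790 g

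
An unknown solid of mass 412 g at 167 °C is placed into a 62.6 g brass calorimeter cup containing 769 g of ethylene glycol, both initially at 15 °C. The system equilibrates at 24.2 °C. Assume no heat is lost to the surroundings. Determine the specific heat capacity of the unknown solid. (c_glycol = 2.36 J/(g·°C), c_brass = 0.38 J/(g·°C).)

Let T be the final temperature. ΣQ_i = 0:
412·c·(24.2 − 167) + 769·2.36·(24.2 − 15) + 62.6·0.38·(24.2 − 15) = 0
-58834 c = -16915
c = -16915/-58834 ≈ 0.2875 J/(g·°C)

c ≈ 0.288 J/(g·°C)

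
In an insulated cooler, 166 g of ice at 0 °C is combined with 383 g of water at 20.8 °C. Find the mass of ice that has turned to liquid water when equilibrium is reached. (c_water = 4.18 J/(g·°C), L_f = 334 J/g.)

m_melted ≈ 99.7 g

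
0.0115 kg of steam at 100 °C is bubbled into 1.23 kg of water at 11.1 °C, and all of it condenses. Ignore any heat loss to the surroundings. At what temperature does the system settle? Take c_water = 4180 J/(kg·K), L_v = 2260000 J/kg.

T_f ≈ 16.9 °C

Conservation of energy gives ΣQ = 0:
condense steam: −0.0115·2260000 = −25990
  condensate cools 100→T: 0.0115·4180·(T − 100) = 48.07(T − 100)
  water warms: 1.23·4180·(T − 11.1) = 5141.4(T − 11.1)
5189.5 T = 25990 + 4807 + 57070 = 87867
T ≈ 16.93 °C — below 100 °C, confirming all the steam condensed.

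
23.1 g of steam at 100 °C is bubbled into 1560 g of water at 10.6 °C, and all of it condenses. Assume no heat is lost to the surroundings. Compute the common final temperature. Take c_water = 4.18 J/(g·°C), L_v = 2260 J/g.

T_f ≈ 19.8 °C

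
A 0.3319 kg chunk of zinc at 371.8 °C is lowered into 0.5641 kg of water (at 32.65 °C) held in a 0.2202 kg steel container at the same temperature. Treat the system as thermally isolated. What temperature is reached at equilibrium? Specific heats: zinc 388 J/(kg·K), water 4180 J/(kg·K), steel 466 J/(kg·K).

T_f ≈ 49.5 °C

Net heat exchanged in the isolated system is zero:
0.3319·388·(T − 371.8) + 0.5641·4180·(T − 32.65) + 0.2202·466·(T − 32.65) = 0
128.78(T − 371.8) + 2357.9(T − 32.65) + 102.61(T − 32.65) = 0
2589.3 T = 128216
T = 128216/2589.3 ≈ 49.52 °C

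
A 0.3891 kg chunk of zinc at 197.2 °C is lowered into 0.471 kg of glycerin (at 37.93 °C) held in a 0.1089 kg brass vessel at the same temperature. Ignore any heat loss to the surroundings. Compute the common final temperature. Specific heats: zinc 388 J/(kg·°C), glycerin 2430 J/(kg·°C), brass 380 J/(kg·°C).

Net heat exchanged in the isolated system is zero:
0.3891*388*(T − 197.2) + 0.471*2430*(T − 37.93) + 0.1089*380*(T − 37.93) = 0
(150.97 + 1144.5 + 41.38) T = 150.97*197.2 + 1144.5*37.93 + 41.38*37.93
T = 74753 / 1336.9 = 55.9 °C

T_f ≈ 55.9 °C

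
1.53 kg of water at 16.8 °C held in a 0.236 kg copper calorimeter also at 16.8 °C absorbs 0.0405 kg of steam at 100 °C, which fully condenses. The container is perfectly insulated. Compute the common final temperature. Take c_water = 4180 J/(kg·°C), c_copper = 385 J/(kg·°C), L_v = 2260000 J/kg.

T_f ≈ 32.7 °C

Taking heat into each body as positive, Σ m c ΔT = 0:
steam→water at 100 °C releases m L_v = 0.0405×2260000 = 91530; condensate cools 100→T: 0.0405×4180×(T − 100) = 169.29(T − 100); water warms: 1.53×4180×(T − 16.8) = 6395.4(T − 16.8); cup: 90.86(T − 16.8)
6655.6 T = 91530 + 16929 + 108969 = 217428
T ≈ 32.67 °C (< 100 °C, so full condensation is consistent).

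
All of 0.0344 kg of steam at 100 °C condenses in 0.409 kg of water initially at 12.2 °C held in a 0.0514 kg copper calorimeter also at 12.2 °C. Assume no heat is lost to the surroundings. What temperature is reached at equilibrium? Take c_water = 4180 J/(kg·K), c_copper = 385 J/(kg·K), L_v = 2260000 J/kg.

T_f ≈ 60.4 °C

Let T be the final temperature. ΣQ_i = 0:
steam→water at 100 °C releases m L_v = 0.0344·2260000 = 77744
  condensate cools 100→T: 0.0344·4180·(T − 100) = 143.79(T − 100)
  original water: 1709.6(T − 12.2)
  copper cup: 0.0514·385·(T − 12.2) = 19.79(T − 12.2)
1873.2 T = 77744 + 14379 + 21099 = 113222
T ≈ 60.44 °C — below 100 °C, confirming all the steam condensed.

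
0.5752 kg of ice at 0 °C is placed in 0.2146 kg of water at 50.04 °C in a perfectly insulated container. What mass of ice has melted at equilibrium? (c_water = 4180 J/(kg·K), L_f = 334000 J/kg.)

Cooling the water to 0 °C releases 0.2146×4180×50.04 = 44887 J.
To melt every bit of ice: 0.5752×334000 = 192117 J.
That's not enough to melt it all — equilibrium is at 0 °C with ice remaining.
Mass melted = 44887/334000 ≈ 0.1344 kg.

m_melted ≈ 0.134 kg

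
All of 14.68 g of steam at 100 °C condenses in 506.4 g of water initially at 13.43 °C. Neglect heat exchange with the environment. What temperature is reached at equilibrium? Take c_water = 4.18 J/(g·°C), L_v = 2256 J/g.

T_f ≈ 31.1 °C

Sum of m c ΔT and latent-heat terms is zero:
latent heat released on condensation: 14.68×2256 = 33118
  condensate cools 100→T: 14.68×4.18×(T − 100) = 61.36(T − 100)
  water warms: 506.4×4.18×(T − 13.43) = 2116.8(T − 13.43)
2178.1 T = 33118 + 6136.2 + 28428 = 67682
T ≈ 31.07 °C — below 100 °C, confirming all the steam condensed.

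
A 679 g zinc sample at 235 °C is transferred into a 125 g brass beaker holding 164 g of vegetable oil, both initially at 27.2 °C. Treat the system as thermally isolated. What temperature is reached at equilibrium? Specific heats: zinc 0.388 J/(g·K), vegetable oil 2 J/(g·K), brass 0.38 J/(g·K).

T_f ≈ 112.9 °C

Let T be the final temperature. ΣQ_i = 0:
679·0.388·(T − 235) + 164·2·(T − 27.2) + 125·0.38·(T − 27.2) = 0
263.45(T − 235) + 328(T − 27.2) + 47.5(T − 27.2) = 0
638.95 T = 72125
T = 72125 / 638.95 = 113 °C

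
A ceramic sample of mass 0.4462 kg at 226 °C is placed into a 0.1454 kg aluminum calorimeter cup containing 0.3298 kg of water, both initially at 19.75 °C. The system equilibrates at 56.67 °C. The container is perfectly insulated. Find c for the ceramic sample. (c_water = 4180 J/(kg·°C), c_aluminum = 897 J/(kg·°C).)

c ≈ 737 J/(kg·°C)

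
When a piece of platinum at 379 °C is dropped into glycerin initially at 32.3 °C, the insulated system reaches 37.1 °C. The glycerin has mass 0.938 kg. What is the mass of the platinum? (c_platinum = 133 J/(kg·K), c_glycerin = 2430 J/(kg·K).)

m ≈ 0.241 kg

Energy conservation, ΣQ = 0:
m×133×(37.1 − 379) + 0.938×2430×(37.1 − 32.3) = 0
-45473 m = -10941
m = -10941/-45473 ≈ 0.2406 kg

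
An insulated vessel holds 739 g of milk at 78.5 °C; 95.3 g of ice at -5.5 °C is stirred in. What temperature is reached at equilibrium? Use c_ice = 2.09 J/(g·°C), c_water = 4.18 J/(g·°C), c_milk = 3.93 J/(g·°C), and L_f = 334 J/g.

Let T be the final temperature. ΣQ_i = 0:
warm ice to 0 °C: 95.3·2.09·(0 − (-5.5)) = 1095.5
  melt ice: 95.3·334 = 31830
  meltwater 0→T: 95.3·4.18·T = 398.35 T
  milk cools: 739·3.93·(T − 78.5) = 2904.3(T − 78.5)
3302.6 T = 227985 − 32926 = 195060
T ≈ 59.06 °C — above 0 °C, consistent with complete melting.

T_f ≈ 59.1 °C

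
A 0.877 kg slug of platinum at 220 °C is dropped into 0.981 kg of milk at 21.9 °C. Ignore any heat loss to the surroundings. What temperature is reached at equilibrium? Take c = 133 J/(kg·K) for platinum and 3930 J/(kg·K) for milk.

T_f is the heat-capacity-weighted average of the initial temperatures:
T_f = (116.64*220 + 3855.3*21.9) / (116.64 + 3855.3)
    = 110093 / 3972 ≈ 27.72 °C

T_f ≈ 27.7 °C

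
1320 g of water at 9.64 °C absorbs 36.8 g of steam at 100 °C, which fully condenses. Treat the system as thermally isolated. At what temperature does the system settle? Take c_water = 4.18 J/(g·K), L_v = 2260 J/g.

Setting the total heat transfer to zero:
steam→water at 100 °C releases m L_v = 36.8·2260 = 83168; condensate cools 100→T: 36.8·4.18·(T − 100) = 153.82(T − 100); original water: 5517.6(T − 9.64)
5671.4 T = 83168 + 15382 + 53190 = 151740
T ≈ 26.76 °C — below 100 °C, confirming all the steam condensed.

T_f ≈ 26.8 °C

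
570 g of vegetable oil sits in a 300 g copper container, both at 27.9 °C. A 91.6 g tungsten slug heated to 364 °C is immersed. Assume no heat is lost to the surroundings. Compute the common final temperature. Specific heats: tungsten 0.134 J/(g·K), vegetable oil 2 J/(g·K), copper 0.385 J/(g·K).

T_f ≈ 31.2 °C

Heat gained plus heat lost sum to zero:
91.6*0.134*(T − 364) + 570*2*(T − 27.9) + 300*0.385*(T − 27.9) = 0
1267.8 T = 39496
T = 39496/1267.8 ≈ 31.15 °C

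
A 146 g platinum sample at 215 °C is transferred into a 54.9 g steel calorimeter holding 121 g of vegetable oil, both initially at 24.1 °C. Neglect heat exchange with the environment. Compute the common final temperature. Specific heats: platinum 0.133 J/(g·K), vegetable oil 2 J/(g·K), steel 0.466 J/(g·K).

Energy conservation, ΣQ = 0:
146*0.133*(T − 215) + 121*2*(T − 24.1) + 54.9*0.466*(T − 24.1) = 0
(19.42 + 242 + 25.58) T = 19.42*215 + 242*24.1 + 25.58*24.1
T = 10624/287 ≈ 37.02 °C

T_f ≈ 37.0 °C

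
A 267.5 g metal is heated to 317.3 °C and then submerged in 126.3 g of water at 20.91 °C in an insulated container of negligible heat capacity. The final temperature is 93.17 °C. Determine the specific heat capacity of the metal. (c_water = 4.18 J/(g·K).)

m_s c (T_s − T_f) = m_water c_water (T_f − T_0):
267.5×c×(317.3 − 93.17) = 126.3×4.18×(93.17 − 20.91)
59955 c = 38149  ⇒  c ≈ 0.6363 J/(g·K)

c ≈ 0.636 J/(g·K)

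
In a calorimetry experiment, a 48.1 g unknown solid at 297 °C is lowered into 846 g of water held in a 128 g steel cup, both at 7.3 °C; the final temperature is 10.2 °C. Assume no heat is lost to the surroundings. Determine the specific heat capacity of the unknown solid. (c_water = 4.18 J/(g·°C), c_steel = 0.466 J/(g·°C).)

c ≈ 0.756 J/(g·°C)

Conservation of energy gives ΣQ = 0:
48.1×c×(10.2 − 297) + 846×4.18×(10.2 − 7.3) + 128×0.466×(10.2 − 7.3) = 0
-13795 c = -10428
c = -10428/-13795 ≈ 0.7559 J/(g·°C)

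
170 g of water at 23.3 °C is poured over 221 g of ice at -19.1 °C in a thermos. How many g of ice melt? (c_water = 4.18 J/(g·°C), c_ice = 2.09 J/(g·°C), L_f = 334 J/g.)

m_melted ≈ 23.2 g

Heat available from the water dropping to 0 °C: 170×4.18×23.3 = 16557 J.
Of that, 221×2.09×19.1 = 8822.1 J goes to bring the ice to 0 °C, leaving 7734.9 J.
Fully melting the ice requires m_ice L_f = 221×334 = 73814 J.
7734.9 J < 73814 J, so only part of the ice melts and the system sits at 0 °C.
m_melt = 7734.9 / L_f = 23.16 g.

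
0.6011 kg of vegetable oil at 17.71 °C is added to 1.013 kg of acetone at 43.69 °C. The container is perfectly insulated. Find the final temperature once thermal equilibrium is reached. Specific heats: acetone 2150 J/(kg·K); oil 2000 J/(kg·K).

T_f ≈ 34.4 °C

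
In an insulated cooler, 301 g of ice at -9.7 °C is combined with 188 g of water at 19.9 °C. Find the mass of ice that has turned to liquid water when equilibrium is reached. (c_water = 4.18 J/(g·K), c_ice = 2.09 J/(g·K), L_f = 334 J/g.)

m_melted ≈ 28.6 g

Water can give up m c ΔT = 188·4.18·19.9 = 15638 J before reaching 0 °C.
Of that, 301·2.09·9.7 = 6102.2 J goes to bring the ice to 0 °C, leaving 9536 J.
Fully melting the ice requires m_ice L_f = 301·334 = 100534 J.
Since 9536 < 100534 J, not all the ice melts; equilibrium is at 0 °C.
m_melt = 9536 / L_f = 28.55 g.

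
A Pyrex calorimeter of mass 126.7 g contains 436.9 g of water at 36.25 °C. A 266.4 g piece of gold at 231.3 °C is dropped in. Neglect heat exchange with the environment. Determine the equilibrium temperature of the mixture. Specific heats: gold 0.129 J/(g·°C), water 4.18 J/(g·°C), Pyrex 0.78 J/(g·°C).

Net heat exchanged in the isolated system is zero:
266.4·0.129·(T − 231.3) + 436.9·4.18·(T − 36.25) + 126.7·0.78·(T − 36.25) = 0
(34.37 + 1826.2 + 98.83) T = 34.37·231.3 + 1826.2·36.25 + 98.83·36.25
T = 77732/1959.4 ≈ 39.67 °C

T_f ≈ 39.7 °C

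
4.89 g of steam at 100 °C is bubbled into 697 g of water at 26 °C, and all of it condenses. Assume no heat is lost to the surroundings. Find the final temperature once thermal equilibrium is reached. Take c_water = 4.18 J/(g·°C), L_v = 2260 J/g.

T_f ≈ 30.3 °C

Taking heat into each body as positive, Σ m c ΔT = 0:
latent heat released on condensation: 4.89×2260 = 11051; condensate cools 100→T: 4.89×4.18×(T − 100) = 20.44(T − 100); original water: 2913.5(T − 26)
2933.9 T = 11051 + 2044 + 75750 = 88845
T ≈ 30.28 °C, under the boiling point, so the assumption holds.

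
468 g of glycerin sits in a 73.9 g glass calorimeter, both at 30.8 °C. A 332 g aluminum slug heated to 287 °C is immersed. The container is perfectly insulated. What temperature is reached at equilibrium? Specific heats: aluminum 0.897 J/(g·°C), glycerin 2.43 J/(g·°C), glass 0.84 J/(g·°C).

Taking heat into each body as positive, Σ m c ΔT = 0:
332*0.897*(T − 287) + 468*2.43*(T − 30.8) + 73.9*0.84*(T − 30.8) = 0
297.8(T − 287) + 1137.2(T − 30.8) + 62.08(T − 30.8) = 0
(297.8 + 1137.2 + 62.08) T = 297.8*287 + 1137.2*30.8 + 62.08*30.8
T = 122409 / 1497.1 = 81.8 °C

T_f ≈ 81.8 °C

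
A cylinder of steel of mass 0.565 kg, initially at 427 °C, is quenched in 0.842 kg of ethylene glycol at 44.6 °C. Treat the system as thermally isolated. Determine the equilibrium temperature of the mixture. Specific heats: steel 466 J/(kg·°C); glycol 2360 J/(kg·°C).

T_f = Σ m_i c_i T_i / Σ m_i c_i:
T_f = (263.29×427 + 1987.1×44.6) / (263.29 + 1987.1)
    = 201050 / 2250.4 ≈ 89.34 °C

T_f ≈ 89.3 °C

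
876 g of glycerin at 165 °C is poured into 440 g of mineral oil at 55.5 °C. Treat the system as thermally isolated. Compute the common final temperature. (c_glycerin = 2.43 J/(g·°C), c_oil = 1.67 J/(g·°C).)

T_f ≈ 136.9 °C

Net heat exchanged in the isolated system is zero:
876×2.43×(T − 165) + 440×1.67×(T − 55.5) = 0
2128.7(T − 165) + 734.8(T − 55.5) = 0
(2128.7 + 734.8) T = 2128.7×165 + 734.8×55.5
T = 392014 / 2863.5 = 137 °C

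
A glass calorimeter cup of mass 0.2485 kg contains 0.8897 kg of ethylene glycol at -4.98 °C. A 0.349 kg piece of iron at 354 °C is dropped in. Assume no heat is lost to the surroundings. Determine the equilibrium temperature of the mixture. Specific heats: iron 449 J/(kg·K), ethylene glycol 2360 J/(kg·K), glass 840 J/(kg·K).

Let T be the final temperature. ΣQ_i = 0:
0.349×449×(T − 354) + 0.8897×2360×(T − (-4.98)) + 0.2485×840×(T − (-4.98)) = 0
156.7(T − 354) + 2099.7(T − (-4.98)) + 208.74(T − (-4.98)) = 0
(156.7 + 2099.7 + 208.74) T = 156.7×354 + 2099.7×(-4.98) + 208.74×(-4.98)
T = 43976 / 2465.1 = 17.8 °C

T_f ≈ 17.8 °C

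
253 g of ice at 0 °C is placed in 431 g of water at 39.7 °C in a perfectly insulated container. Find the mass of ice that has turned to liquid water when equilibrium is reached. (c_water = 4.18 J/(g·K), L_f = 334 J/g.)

m_melted ≈ 214 g

Cooling the water to 0 °C releases 431×4.18×39.7 = 71523 J.
Fully melting the ice requires m_ice L_f = 253×334 = 84502 J.
Since 71523 < 84502 J, not all the ice melts; equilibrium is at 0 °C.
Mass melted = 71523/334 ≈ 214.1 g.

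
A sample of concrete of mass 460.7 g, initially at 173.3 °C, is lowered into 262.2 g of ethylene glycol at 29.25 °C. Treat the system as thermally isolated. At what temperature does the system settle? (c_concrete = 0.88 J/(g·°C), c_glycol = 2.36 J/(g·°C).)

T_f ≈ 86.3 °C

Set heat shed by the hot body equal to heat absorbed by the cold body:
460.7*0.88*(173.3 − T) = 262.2*2.36*(T − 29.25)
405.42(173.3 − T) = 618.79(T − 29.25)
1024.2 T = 88358  ⇒  T ≈ 86.27 °C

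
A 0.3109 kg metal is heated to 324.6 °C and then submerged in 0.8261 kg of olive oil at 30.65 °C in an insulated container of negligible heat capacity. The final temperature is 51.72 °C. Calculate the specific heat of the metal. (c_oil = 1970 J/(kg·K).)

c ≈ 404 J/(kg·K)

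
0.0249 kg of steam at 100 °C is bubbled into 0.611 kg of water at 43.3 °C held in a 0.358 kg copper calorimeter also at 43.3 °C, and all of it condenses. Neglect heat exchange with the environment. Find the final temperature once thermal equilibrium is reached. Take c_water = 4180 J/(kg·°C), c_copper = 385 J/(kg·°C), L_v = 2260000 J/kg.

T_f ≈ 65.5 °C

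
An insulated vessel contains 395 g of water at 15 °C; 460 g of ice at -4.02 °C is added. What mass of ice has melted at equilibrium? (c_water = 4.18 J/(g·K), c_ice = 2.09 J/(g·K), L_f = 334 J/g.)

Heat available from the water dropping to 0 °C: 395·4.18·15 = 24766 J.
Of that, 460·2.09·4.02 = 3864.8 J goes to bring the ice to 0 °C, leaving 20902 J.
Fully melting the ice requires m_ice L_f = 460·334 = 153640 J.
Since 20902 < 153640 J, not all the ice melts; equilibrium is at 0 °C.
m_melted·334 = 20902  ⇒  m_melted ≈ 62.58 g.

m_melted ≈ 62.6 g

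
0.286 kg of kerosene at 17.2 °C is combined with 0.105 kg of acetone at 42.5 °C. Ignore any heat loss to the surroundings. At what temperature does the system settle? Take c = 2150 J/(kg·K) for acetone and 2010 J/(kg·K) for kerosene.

T_f ≈ 24.3 °C

T_f = Σ m_i c_i T_i / Σ m_i c_i:
T_f = (225.75*42.5 + 574.86*17.2) / (225.75 + 574.86)
    = 19482 / 800.61 ≈ 24.33 °C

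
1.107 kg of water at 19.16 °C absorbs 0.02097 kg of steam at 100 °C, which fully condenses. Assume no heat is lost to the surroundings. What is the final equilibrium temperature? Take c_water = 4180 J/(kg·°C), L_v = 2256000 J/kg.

T_f ≈ 30.7 °C

Energy conservation, ΣQ = 0:
condense steam: −0.02097·2256000 = −47308; condensate cools 100→T: 0.02097·4180·(T − 100) = 87.65(T − 100); original water: 4627.3(T − 19.16)
4714.9 T = 47308 + 8765.5 + 88658 = 144732
T ≈ 30.70 °C — below 100 °C, confirming all the steam condensed.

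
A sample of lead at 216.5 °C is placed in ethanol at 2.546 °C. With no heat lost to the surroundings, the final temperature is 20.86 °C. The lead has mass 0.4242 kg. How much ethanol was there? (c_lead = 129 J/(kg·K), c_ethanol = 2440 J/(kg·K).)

m ≈ 0.24 kg

Energy conservation, ΣQ = 0:
0.4242×129×(20.86 − 216.5) + m×2440×(20.86 − 2.546) = 0
44686 m = 10706
m = 10706/44686 ≈ 0.2396 kg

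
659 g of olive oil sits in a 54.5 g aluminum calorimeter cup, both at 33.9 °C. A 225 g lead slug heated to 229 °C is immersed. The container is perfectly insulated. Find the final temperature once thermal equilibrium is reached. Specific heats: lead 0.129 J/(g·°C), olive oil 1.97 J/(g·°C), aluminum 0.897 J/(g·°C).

T_f ≈ 38.0 °C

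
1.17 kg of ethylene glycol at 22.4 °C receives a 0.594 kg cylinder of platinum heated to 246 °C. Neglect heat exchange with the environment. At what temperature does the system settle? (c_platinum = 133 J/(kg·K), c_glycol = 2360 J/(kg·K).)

T_f = Σ m_i c_i T_i / Σ m_i c_i:
T_f = (79×246 + 2761.2×22.4) / (79 + 2761.2)
    = 81285 / 2840.2 ≈ 28.62 °C

T_f ≈ 28.6 °C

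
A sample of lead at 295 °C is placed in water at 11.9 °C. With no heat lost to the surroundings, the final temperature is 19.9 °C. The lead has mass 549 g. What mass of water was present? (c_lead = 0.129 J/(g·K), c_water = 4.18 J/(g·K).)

Taking heat into each body as positive, Σ m c ΔT = 0:
549×0.129×(19.9 − 295) + m×4.18×(19.9 − 11.9) = 0
33.44 m = 19483
m = 19483/33.44 ≈ 582.6 g

m ≈ 583 g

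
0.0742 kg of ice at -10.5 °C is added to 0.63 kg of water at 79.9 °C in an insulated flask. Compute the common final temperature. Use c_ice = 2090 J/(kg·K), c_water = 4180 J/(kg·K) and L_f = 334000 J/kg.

T_f ≈ 62.5 °C

Net heat exchanged in the isolated system is zero:
ice -10.5→0 °C: 0.0742·2090·10.5 = 1628.3
  latent heat to melt: 0.0742·334000 = 24783
  warm the meltwater: 310.16 T
  water cools: 0.63·4180·(T − 79.9) = 2633.4(T − 79.9)
2943.6 T = 210409 − 26411 = 183998
T ≈ 62.51 °C (positive, so assuming full melt was valid).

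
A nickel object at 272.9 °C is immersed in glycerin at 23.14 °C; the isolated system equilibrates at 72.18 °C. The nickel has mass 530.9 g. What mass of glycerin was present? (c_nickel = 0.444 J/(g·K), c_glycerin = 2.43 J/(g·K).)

m ≈ 397 g

Setting the total heat transfer to zero:
530.9×0.444×(72.18 − 272.9) + m×2.43×(72.18 − 23.14) = 0
119.17 m = 47314
m = 47314/119.17 ≈ 397 g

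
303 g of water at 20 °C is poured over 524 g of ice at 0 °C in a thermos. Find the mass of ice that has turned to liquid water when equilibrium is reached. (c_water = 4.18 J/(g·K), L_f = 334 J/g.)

m_melted ≈ 75.8 g

Heat available from the water dropping to 0 °C: 303×4.18×20 = 25331 J.
To melt every bit of ice: 524×334 = 175016 J.
Since 25331 < 175016 J, not all the ice melts; equilibrium is at 0 °C.
m_melt = 25331 / L_f = 75.84 g.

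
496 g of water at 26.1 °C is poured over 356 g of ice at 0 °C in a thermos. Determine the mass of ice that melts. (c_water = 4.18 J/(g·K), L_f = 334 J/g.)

Water can give up m c ΔT = 496×4.18×26.1 = 54113 J before reaching 0 °C.
To melt every bit of ice: 356×334 = 118904 J.
Since 54113 < 118904 J, not all the ice melts; equilibrium is at 0 °C.
Mass melted = 54113/334 ≈ 162 g.

m_melted ≈ 162 g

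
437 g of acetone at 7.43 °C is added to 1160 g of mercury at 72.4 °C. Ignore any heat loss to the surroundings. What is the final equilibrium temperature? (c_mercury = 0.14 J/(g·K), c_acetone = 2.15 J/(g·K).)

Heat gained plus heat lost sum to zero:
1160×0.14×(T − 72.4) + 437×2.15×(T − 7.43) = 0
(162.4 + 939.55) T = 162.4×72.4 + 939.55×7.43
T = 18739/1102 ≈ 17.00 °C

T_f ≈ 17.0 °C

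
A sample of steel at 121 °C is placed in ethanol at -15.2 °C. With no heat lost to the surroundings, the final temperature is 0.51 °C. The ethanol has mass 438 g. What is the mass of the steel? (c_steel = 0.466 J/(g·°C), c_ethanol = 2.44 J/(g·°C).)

m ≈ 299 g

|Q_steel| = |Q_ethanol|:
m×0.466×(121 − 0.51) = 438×2.44×(0.51 − (-15.2))
56.15 m = 16790  ⇒  m ≈ 299 g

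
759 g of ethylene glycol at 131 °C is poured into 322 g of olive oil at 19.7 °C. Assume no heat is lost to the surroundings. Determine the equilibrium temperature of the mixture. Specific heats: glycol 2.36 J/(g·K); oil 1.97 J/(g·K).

T_f ≈ 101.9 °C

Conservation of energy gives ΣQ = 0:
759×2.36×(T − 131) + 322×1.97×(T − 19.7) = 0
1791.2(T − 131) + 634.34(T − 19.7) = 0
2425.6 T = 247149
T = 247149 / 2425.6 = 102 °C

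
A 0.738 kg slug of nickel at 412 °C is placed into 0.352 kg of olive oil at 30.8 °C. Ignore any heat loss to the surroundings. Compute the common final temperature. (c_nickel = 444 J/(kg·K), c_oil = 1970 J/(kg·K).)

T_f ≈ 153.1 °C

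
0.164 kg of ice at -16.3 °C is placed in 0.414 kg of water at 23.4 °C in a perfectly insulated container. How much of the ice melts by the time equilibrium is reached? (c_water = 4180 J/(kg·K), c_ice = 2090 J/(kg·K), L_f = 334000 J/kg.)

m_melted ≈ 0.105 kg

Heat available from the water dropping to 0 °C: 0.414×4180×23.4 = 40494 J.
Of that, 0.164×2090×16.3 = 5587 J goes to bring the ice to 0 °C, leaving 34907 J.
Fully melting the ice requires m_ice L_f = 0.164×334000 = 54776 J.
34907 J < 54776 J, so only part of the ice melts and the system sits at 0 °C.
Mass melted = 34907/334000 ≈ 0.1045 kg.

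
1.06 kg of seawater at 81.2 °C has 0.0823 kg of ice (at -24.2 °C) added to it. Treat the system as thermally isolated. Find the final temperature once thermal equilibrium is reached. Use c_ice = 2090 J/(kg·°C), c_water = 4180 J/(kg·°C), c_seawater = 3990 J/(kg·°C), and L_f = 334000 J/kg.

Heat gained plus heat lost sum to zero:
warm ice to 0 °C: 0.0823·2090·(0 − (-24.2)) = 4162.6
  melt ice: 0.0823·334000 = 27488
  warm the meltwater: 344.01 T
  seawater cools: 1.06·3990·(T − 81.2) = 4229.4(T − 81.2)
4573.4 T = 343427 − 31651 = 311777
T ≈ 68.17 °C (positive, so assuming full melt was valid).

T_f ≈ 68.2 °C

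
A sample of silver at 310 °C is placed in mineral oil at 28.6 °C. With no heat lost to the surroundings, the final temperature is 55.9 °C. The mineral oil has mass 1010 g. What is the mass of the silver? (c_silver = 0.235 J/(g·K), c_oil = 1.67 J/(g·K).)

m ≈ 771 g

Heat gained plus heat lost sum to zero:
m×0.235×(55.9 − 310) + 1010×1.67×(55.9 − 28.6) = 0
-59.71 m = -46047
m = -46047/-59.71 ≈ 771.1 g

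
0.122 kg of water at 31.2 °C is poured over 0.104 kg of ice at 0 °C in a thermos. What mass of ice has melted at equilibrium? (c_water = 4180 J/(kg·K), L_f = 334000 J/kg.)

Heat available from the water dropping to 0 °C: 0.122×4180×31.2 = 15911 J.
Fully melting the ice requires m_ice L_f = 0.104×334000 = 34736 J.
15911 J < 34736 J, so only part of the ice melts and the system sits at 0 °C.
m_melt = 15911 / L_f = 0.04764 kg.

m_melted ≈ 0.0476 kg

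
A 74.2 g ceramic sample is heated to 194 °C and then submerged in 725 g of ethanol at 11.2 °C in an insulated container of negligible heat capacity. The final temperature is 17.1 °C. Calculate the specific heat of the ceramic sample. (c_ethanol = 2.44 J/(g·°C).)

Net heat exchanged in the isolated system is zero:
74.2·c·(17.1 − 194) + 725·2.44·(17.1 − 11.2) = 0
-13126 c = -10437
c = -10437/-13126 ≈ 0.7951 J/(g·°C)

c ≈ 0.795 J/(g·°C)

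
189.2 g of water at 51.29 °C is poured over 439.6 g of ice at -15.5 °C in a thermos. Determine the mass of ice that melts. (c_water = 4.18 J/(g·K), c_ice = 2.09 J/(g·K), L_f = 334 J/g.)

m_melted ≈ 78.8 g

Cooling the water to 0 °C releases 189.2×4.18×51.29 = 40563 J.
Of that, 439.6×2.09×15.5 = 14241 J goes to bring the ice to 0 °C, leaving 26322 J.
To melt every bit of ice: 439.6×334 = 146826 J.
26322 J < 146826 J, so only part of the ice melts and the system sits at 0 °C.
m_melt = 26322 / L_f = 78.81 g.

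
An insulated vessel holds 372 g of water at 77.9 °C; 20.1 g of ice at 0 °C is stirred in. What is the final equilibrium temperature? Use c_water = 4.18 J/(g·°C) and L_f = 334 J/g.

Heat gained plus heat lost sum to zero:
melt ice: 20.1×334 = 6713.4; meltwater 0→T: 20.1×4.18×T = 84.02 T; water: 1555(T − 77.9)
1639 T = 121131 − 6713.4 = 114418
T ≈ 69.81 °C (positive, so assuming full melt was valid).

T_f ≈ 69.8 °C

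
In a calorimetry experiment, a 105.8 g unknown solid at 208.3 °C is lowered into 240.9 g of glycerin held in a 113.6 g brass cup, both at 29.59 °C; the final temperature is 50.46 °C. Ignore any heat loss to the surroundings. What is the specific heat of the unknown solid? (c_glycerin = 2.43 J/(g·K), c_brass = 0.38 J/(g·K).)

c ≈ 0.786 J/(g·K)

Net heat exchanged in the isolated system is zero:
105.8×c×(50.46 − 208.3) + 240.9×2.43×(50.46 − 29.59) + 113.6×0.38×(50.46 − 29.59) = 0
-16699 c = -13118
c = -13118/-16699 ≈ 0.7855 J/(g·K)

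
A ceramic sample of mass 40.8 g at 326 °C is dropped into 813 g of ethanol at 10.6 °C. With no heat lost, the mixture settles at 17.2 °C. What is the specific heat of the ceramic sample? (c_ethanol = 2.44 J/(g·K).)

Net heat exchanged in the isolated system is zero:
40.8×c×(17.2 − 326) + 813×2.44×(17.2 − 10.6) = 0
-12599 c = -13093
c = -13093/-12599 ≈ 1.039 J/(g·K)

c ≈ 1.04 J/(g·K)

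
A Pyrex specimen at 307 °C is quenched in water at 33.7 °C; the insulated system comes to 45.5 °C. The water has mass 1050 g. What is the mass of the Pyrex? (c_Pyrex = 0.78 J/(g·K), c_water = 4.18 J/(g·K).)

m ≈ 254 g

Energy conservation, ΣQ = 0:
m·0.78·(45.5 − 307) + 1050·4.18·(45.5 − 33.7) = 0
-203.97 m = -51790
m = -51790/-203.97 ≈ 253.9 g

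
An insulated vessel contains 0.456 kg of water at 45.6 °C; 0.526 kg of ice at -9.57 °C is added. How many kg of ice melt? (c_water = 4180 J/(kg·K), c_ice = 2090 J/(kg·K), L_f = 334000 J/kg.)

m_melted ≈ 0.229 kg

Water can give up m c ΔT = 0.456×4180×45.6 = 86917 J before reaching 0 °C.
Of that, 0.526×2090×9.57 = 10521 J goes to bring the ice to 0 °C, leaving 76397 J.
To melt every bit of ice: 0.526×334000 = 175684 J.
That's not enough to melt it all — equilibrium is at 0 °C with ice remaining.
m_melt = 76397 / L_f = 0.2287 kg.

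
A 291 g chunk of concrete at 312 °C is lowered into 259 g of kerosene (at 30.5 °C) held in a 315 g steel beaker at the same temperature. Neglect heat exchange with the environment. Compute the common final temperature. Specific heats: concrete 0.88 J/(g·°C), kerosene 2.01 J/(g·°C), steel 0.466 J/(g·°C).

T_f ≈ 108.6 °C

T_f is the heat-capacity-weighted average of the initial temperatures:
T_f = (256.08×312 + 520.59×30.5 + 146.79×30.5) / (256.08 + 520.59 + 146.79)
    = 100252 / 923.46 ≈ 108.56 °C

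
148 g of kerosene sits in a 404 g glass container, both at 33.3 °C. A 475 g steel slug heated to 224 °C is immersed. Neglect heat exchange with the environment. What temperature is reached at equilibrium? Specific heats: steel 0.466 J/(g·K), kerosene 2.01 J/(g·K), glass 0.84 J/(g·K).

T_f ≈ 82.5 °C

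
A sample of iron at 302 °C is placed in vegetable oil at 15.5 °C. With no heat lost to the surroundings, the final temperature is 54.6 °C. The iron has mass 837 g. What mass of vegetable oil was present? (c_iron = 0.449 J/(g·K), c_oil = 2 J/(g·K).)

Setting the total heat transfer to zero:
837×0.449×(54.6 − 302) + m×2×(54.6 − 15.5) = 0
78.2 m = 92976
m = 92976/78.2 ≈ 1189 g

m ≈ 1190 g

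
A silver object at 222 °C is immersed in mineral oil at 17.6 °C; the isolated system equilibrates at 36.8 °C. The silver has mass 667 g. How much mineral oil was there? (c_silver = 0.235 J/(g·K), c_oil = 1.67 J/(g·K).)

Conservation of energy gives ΣQ = 0:
667·0.235·(36.8 − 222) + m·1.67·(36.8 − 17.6) = 0
32.06 m = 29029
m = 29029/32.06 ≈ 905.4 g

m ≈ 905 g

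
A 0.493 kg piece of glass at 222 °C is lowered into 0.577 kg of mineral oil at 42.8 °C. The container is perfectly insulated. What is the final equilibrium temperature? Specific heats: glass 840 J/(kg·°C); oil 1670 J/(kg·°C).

Setting the total heat transfer to zero:
0.493*840*(T − 222) + 0.577*1670*(T − 42.8) = 0
414.12(T − 222) + 963.59(T − 42.8) = 0
(414.12 + 963.59) T = 414.12*222 + 963.59*42.8
T = 133176/1377.7 ≈ 96.66 °C

T_f ≈ 96.7 °C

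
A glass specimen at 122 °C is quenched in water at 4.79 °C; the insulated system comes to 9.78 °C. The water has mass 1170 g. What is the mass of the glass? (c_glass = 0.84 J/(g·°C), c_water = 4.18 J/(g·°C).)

|Q_glass| = |Q_water|:
m·0.84·(122 − 9.78) = 1170·4.18·(9.78 − 4.79)
94.26 m = 24404  ⇒  m ≈ 258.9 g

m ≈ 259 g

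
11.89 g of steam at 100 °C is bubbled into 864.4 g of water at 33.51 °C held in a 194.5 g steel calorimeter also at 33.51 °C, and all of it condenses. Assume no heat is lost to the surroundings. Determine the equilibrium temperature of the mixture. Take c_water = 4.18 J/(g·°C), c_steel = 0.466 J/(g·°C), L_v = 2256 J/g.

Sum of m c ΔT and latent-heat terms is zero:
latent heat released on condensation: 11.89×2256 = 26824
  condensate cools 100→T: 11.89×4.18×(T − 100) = 49.7(T − 100)
  original water: 3613.2(T − 33.51)
  steel cup: 194.5×0.466×(T − 33.51) = 90.64(T − 33.51)
3753.5 T = 26824 + 4970 + 124115 = 155909
T ≈ 41.54 °C, under the boiling point, so the assumption holds.

T_f ≈ 41.5 °C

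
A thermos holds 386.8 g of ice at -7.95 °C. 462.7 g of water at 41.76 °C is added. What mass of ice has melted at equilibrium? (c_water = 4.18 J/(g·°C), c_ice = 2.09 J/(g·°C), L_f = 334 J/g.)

m_melted ≈ 223 g

Cooling the water to 0 °C releases 462.7×4.18×41.76 = 80767 J.
Of that, 386.8×2.09×7.95 = 6426.9 J goes to bring the ice to 0 °C, leaving 74341 J.
Fully melting the ice requires m_ice L_f = 386.8×334 = 129191 J.
That's not enough to melt it all — equilibrium is at 0 °C with ice remaining.
m_melted×334 = 74341  ⇒  m_melted ≈ 222.6 g.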